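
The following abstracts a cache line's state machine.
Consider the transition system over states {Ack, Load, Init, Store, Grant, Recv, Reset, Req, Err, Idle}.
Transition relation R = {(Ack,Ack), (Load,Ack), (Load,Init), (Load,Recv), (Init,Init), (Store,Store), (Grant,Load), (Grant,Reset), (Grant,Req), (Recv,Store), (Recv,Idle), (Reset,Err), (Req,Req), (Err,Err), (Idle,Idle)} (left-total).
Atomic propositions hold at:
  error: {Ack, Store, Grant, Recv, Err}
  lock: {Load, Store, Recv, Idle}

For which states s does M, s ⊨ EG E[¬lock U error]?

Sat(¬lock) = {Ack, Init, Grant, Reset, Req, Err}
E[¬lock U error]: least fixpoint, start Z0 = Sat(error) = {Ack, Store, Grant, Recv, Err}, add states in Sat(¬lock) with some successor in Z. Z1 = {Ack, Store, Grant, Recv, Reset, Err}; fixed.
Sat(E[¬lock U error]) = {Ack, Store, Grant, Recv, Reset, Err}
EG E[¬lock U error]: greatest fixpoint, start Z0 = {Ack, Store, Grant, Recv, Reset, Err}, keep only states in Sat with some successor in Z. Already a fixed point.
Sat(EG E[¬lock U error]) = {Ack, Store, Grant, Recv, Reset, Err}

{Ack, Store, Grant, Recv, Reset, Err}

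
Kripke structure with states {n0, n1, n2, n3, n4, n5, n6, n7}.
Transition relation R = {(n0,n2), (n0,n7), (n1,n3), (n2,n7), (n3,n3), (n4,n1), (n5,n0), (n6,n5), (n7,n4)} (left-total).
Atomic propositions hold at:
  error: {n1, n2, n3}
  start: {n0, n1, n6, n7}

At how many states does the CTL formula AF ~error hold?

Sat(~error) = {n0, n4, n5, n6, n7}
AF ~error: least fixpoint, start Z0 = {n0, n4, n5, n6, n7}, add states with every successor in Z. Z1 = {n0, n2, n4, n5, n6, n7}; fixed.
Sat(AF ~error) = {n0, n2, n4, n5, n6, n7}
|Sat(AF ~error)| = |{n0, n2, n4, n5, n6, n7}| = 6.

6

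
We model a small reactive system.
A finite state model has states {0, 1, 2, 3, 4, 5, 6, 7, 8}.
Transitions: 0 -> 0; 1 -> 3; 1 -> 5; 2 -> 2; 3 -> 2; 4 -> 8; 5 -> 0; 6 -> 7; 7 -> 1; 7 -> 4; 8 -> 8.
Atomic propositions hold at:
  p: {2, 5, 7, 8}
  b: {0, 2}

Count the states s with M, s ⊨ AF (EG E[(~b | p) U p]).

7

Sat(~b) = {1, 3, 4, 5, 6, 7, 8}
Sat(~b | p) = {1, 2, 3, 4, 5, 6, 7, 8}
E[(~b | p) U p]: least fixpoint, start Z0 = Sat(p) = {2, 5, 7, 8}, add states in Sat(~b | p) with some successor in Z. Z1 = {1, 2, 3, 4, 5, 6, 7, 8}; fixed.
Sat(E[(~b | p) U p]) = {1, 2, 3, 4, 5, 6, 7, 8}
EG E[(~b | p) U p]: greatest fixpoint, start Z0 = {1, 2, 3, 4, 5, 6, 7, 8}, keep only states in Sat with some successor in Z. Z1 = {1, 2, 3, 4, 6, 7, 8}; fixed.
Sat(EG E[(~b | p) U p]) = {1, 2, 3, 4, 6, 7, 8}
AF (EG E[(~b | p) U p]): least fixpoint, start Z0 = {1, 2, 3, 4, 6, 7, 8}, add states with every successor in Z. Already a fixed point.
Sat(AF (EG E[(~b | p) U p])) = {1, 2, 3, 4, 6, 7, 8}
|Sat(AF (EG E[(~b | p) U p]))| = |{1, 2, 3, 4, 6, 7, 8}| = 7.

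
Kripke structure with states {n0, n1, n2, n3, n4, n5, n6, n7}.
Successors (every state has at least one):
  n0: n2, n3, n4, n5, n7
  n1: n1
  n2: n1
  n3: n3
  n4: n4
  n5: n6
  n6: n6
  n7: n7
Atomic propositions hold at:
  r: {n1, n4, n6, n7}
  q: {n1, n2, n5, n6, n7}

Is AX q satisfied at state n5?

Sat(AX q) = {s : every successor in {n1, n2, n5, n6, n7}} = {n1, n2, n5, n6, n7}
n5 ∈ Sat(AX q) = {n1, n2, n5, n6, n7}, so the formula holds at n5.

Yes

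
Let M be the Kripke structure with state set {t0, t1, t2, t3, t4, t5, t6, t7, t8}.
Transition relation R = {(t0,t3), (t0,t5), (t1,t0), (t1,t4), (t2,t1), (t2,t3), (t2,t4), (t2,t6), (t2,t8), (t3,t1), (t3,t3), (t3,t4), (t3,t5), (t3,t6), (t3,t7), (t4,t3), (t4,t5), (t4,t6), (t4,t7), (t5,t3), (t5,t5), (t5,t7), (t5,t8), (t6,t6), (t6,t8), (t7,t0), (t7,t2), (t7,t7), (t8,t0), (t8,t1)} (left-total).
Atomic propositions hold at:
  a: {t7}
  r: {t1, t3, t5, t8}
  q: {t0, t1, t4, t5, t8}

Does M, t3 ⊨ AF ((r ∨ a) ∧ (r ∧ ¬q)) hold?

Sat(r ∨ a) = {t1, t3, t5, t7, t8}
Sat(¬q) = {t2, t3, t6, t7}
Sat(r ∧ ¬q) = {t3}
Sat((r ∨ a) ∧ (r ∧ ¬q)) = {t3}
AF ((r ∨ a) ∧ (r ∧ ¬q)): least fixpoint, start Z0 = {t3}, add states with every successor in Z. Already a fixed point.
Sat(AF ((r ∨ a) ∧ (r ∧ ¬q))) = {t3}
t3 ∈ Sat(AF ((r ∨ a) ∧ (r ∧ ¬q))) = {t3}, so the formula holds at t3.

Yes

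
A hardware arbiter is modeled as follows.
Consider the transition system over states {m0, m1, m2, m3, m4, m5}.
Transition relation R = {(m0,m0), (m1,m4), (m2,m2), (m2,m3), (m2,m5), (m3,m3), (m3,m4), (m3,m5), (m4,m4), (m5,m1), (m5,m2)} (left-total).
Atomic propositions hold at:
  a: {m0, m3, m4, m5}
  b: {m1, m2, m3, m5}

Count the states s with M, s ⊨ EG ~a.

Sat(~a) = {m1, m2}
EG ~a: greatest fixpoint, start Z0 = {m1, m2}, keep only states in Sat with some successor in Z. Z1 = {m2}; fixed.
Sat(EG ~a) = {m2}
|Sat(EG ~a)| = |{m2}| = 1.

1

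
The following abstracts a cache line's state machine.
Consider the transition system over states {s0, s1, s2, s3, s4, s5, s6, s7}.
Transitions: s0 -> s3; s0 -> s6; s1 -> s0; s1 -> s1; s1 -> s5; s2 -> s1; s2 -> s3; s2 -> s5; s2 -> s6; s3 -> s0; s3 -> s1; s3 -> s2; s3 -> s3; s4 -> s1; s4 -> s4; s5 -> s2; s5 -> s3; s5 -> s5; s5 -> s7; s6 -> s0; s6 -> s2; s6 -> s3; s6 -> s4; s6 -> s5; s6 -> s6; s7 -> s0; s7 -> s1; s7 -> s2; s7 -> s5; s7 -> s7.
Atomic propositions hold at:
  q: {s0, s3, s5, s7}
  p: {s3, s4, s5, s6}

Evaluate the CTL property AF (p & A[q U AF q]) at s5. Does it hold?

Yes

AF q: least fixpoint, start Z0 = {s0, s3, s5, s7}, add states with every successor in Z. Already a fixed point.
Sat(AF q) = {s0, s3, s5, s7}
A[q U AF q]: least fixpoint, start Z0 = Sat(AF q) = {s0, s3, s5, s7}, add states in Sat(q) with every successor in Z. Already a fixed point.
Sat(A[q U AF q]) = {s0, s3, s5, s7}
Sat(p & A[q U AF q]) = {s3, s5}
AF (p & A[q U AF q]): least fixpoint, start Z0 = {s3, s5}, add states with every successor in Z. Already a fixed point.
Sat(AF (p & A[q U AF q])) = {s3, s5}
s5 ∈ Sat(AF (p & A[q U AF q])) = {s3, s5}, so the formula holds at s5.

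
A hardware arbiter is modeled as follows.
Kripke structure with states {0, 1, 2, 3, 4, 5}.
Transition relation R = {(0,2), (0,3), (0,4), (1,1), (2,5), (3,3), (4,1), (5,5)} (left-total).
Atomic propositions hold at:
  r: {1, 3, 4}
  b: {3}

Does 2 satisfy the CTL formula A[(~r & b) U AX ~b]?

Sat(~r) = {0, 2, 5}
Sat(~r & b) = ∅
Sat(~b) = {0, 1, 2, 4, 5}
Sat(AX ~b) = {s : every successor in {0, 1, 2, 4, 5}} = {1, 2, 4, 5}
A[(~r & b) U AX ~b]: least fixpoint, start Z0 = Sat(AX ~b) = {1, 2, 4, 5}, add states in Sat(~r & b) with every successor in Z. Already a fixed point.
Sat(A[(~r & b) U AX ~b]) = {1, 2, 4, 5}
2 ∈ Sat(A[(~r & b) U AX ~b]) = {1, 2, 4, 5}, so the formula holds at 2.

Yes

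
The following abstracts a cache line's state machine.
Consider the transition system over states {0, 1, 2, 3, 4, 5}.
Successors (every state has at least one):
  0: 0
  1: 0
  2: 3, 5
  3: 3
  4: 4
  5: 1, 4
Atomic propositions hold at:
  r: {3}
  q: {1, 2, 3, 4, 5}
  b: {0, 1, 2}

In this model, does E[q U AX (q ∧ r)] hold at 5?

Sat(q ∧ r) = {3}
Sat(AX (q ∧ r)) = {s : every successor in {3}} = {3}
E[q U AX (q ∧ r)]: least fixpoint, start Z0 = Sat(AX (q ∧ r)) = {3}, add states in Sat(q) with some successor in Z. Z1 = {2, 3}; fixed.
Sat(E[q U AX (q ∧ r)]) = {2, 3}
5 ∉ Sat(E[q U AX (q ∧ r)]) = {2, 3}, so the formula does not hold at 5.

No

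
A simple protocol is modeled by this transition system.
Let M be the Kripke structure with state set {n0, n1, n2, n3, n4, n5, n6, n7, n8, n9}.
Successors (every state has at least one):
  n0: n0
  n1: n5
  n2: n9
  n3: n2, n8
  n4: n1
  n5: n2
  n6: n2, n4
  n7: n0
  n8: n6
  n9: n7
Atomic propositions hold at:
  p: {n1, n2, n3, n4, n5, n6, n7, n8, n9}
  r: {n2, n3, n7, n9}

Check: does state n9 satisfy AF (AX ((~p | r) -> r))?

Yes

Sat(~p) = {n0}
Sat(~p | r) = {n0, n2, n3, n7, n9}
Sat((~p | r) -> r) = {n1, n2, n3, n4, n5, n6, n7, n8, n9}
Sat(AX ((~p | r) -> r)) = {s : every successor in {n1, n2, n3, n4, n5, n6, n7, n8, n9}} = {n1, n2, n3, n4, n5, n6, n8, n9}
AF (AX ((~p | r) -> r)): least fixpoint, start Z0 = {n1, n2, n3, n4, n5, n6, n8, n9}, add states with every successor in Z. Already a fixed point.
Sat(AF (AX ((~p | r) -> r))) = {n1, n2, n3, n4, n5, n6, n8, n9}
n9 ∈ Sat(AF (AX ((~p | r) -> r))) = {n1, n2, n3, n4, n5, n6, n8, n9}, so the formula holds at n9.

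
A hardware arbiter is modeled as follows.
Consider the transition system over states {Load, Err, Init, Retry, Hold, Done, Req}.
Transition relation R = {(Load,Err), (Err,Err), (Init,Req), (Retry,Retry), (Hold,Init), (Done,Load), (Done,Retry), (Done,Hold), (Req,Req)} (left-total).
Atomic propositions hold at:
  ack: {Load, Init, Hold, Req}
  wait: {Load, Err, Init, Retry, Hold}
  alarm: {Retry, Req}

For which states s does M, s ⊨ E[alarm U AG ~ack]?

Sat(~ack) = {Err, Retry, Done}
AG ~ack: greatest fixpoint, start Z0 = {Err, Retry, Done}, keep only states in Sat with every successor in Z. Z1 = {Err, Retry}; fixed.
Sat(AG ~ack) = {Err, Retry}
E[alarm U AG ~ack]: least fixpoint, start Z0 = Sat(AG ~ack) = {Err, Retry}, add states in Sat(alarm) with some successor in Z. Already a fixed point.
Sat(E[alarm U AG ~ack]) = {Err, Retry}

{Err, Retry}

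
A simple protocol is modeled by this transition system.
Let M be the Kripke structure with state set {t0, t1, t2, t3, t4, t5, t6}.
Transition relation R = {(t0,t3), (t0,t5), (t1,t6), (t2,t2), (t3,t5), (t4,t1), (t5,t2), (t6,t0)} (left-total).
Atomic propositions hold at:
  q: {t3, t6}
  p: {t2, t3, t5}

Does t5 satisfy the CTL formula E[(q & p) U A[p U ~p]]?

No

Sat(q & p) = {t3}
Sat(~p) = {t0, t1, t4, t6}
A[p U ~p]: least fixpoint, start Z0 = Sat(~p) = {t0, t1, t4, t6}, add states in Sat(p) with every successor in Z. Already a fixed point.
Sat(A[p U ~p]) = {t0, t1, t4, t6}
E[(q & p) U A[p U ~p]]: least fixpoint, start Z0 = Sat(A[p U ~p]) = {t0, t1, t4, t6}, add states in Sat(q & p) with some successor in Z. Already a fixed point.
Sat(E[(q & p) U A[p U ~p]]) = {t0, t1, t4, t6}
t5 ∉ Sat(E[(q & p) U A[p U ~p]]) = {t0, t1, t4, t6}, so the formula does not hold at t5.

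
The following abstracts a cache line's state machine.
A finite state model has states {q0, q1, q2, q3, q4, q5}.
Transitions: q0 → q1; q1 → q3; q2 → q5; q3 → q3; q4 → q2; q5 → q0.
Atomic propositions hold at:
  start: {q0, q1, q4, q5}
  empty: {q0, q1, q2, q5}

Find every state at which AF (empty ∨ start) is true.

{q0, q1, q2, q4, q5}

Sat(empty ∨ start) = {q0, q1, q2, q4, q5}
AF (empty ∨ start): least fixpoint, start Z0 = {q0, q1, q2, q4, q5}, add states with every successor in Z. Already a fixed point.
Sat(AF (empty ∨ start)) = {q0, q1, q2, q4, q5}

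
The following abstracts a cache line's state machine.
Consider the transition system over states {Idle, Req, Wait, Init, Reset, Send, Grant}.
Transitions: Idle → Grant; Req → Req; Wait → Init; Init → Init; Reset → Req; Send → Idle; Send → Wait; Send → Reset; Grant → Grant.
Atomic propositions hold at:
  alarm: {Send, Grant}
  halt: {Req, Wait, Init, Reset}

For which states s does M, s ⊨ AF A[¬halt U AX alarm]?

{Idle, Grant}

Sat(¬halt) = {Idle, Send, Grant}
Sat(AX alarm) = {s : every successor in {Send, Grant}} = {Idle, Grant}
A[¬halt U AX alarm]: least fixpoint, start Z0 = Sat(AX alarm) = {Idle, Grant}, add states in Sat(¬halt) with every successor in Z. Already a fixed point.
Sat(A[¬halt U AX alarm]) = {Idle, Grant}
AF A[¬halt U AX alarm]: least fixpoint, start Z0 = {Idle, Grant}, add states with every successor in Z. Already a fixed point.
Sat(AF A[¬halt U AX alarm]) = {Idle, Grant}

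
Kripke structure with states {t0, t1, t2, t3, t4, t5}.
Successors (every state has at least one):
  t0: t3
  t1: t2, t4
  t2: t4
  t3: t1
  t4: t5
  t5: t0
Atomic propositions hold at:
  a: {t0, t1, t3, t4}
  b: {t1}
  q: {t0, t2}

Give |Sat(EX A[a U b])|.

A[a U b]: least fixpoint, start Z0 = Sat(b) = {t1}, add states in Sat(a) with every successor in Z. Z1 = {t1, t3}; Z2 = {t0, t1, t3}; fixed.
Sat(A[a U b]) = {t0, t1, t3}
Sat(EX A[a U b]) = {s : some successor in {t0, t1, t3}} = {t0, t3, t5}
|Sat(EX A[a U b])| = |{t0, t3, t5}| = 3.

3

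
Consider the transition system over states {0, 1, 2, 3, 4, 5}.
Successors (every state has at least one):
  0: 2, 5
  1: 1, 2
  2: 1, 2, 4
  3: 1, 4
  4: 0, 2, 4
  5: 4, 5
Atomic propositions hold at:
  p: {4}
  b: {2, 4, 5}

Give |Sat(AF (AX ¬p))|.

Sat(¬p) = {0, 1, 2, 3, 5}
Sat(AX ¬p) = {s : every successor in {0, 1, 2, 3, 5}} = {0, 1}
AF (AX ¬p): least fixpoint, start Z0 = {0, 1}, add states with every successor in Z. Already a fixed point.
Sat(AF (AX ¬p)) = {0, 1}
|Sat(AF (AX ¬p))| = |{0, 1}| = 2.

2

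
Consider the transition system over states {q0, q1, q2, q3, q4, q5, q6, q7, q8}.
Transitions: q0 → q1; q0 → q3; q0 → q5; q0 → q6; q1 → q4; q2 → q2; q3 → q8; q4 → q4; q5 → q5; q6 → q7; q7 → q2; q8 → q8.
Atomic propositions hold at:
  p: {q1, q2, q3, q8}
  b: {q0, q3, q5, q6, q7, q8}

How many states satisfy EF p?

7

EF p: least fixpoint, start Z0 = {q1, q2, q3, q8}, add states with some successor in Z. Z1 = {q0, q1, q2, q3, q7, q8}; Z2 = {q0, q1, q2, q3, q6, q7, q8}; fixed.
Sat(EF p) = {q0, q1, q2, q3, q6, q7, q8}
|Sat(EF p)| = |{q0, q1, q2, q3, q6, q7, q8}| = 7.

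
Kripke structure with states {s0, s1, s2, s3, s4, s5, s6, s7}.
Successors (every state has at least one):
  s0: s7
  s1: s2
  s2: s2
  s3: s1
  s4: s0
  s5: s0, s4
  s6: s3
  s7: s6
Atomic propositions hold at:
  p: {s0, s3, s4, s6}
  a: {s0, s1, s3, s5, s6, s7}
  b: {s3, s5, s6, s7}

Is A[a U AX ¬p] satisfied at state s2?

Yes

Sat(¬p) = {s1, s2, s5, s7}
Sat(AX ¬p) = {s : every successor in {s1, s2, s5, s7}} = {s0, s1, s2, s3}
A[a U AX ¬p]: least fixpoint, start Z0 = Sat(AX ¬p) = {s0, s1, s2, s3}, add states in Sat(a) with every successor in Z. Z1 = {s0, s1, s2, s3, s6}; Z2 = {s0, s1, s2, s3, s6, s7}; fixed.
Sat(A[a U AX ¬p]) = {s0, s1, s2, s3, s6, s7}
s2 ∈ Sat(A[a U AX ¬p]) = {s0, s1, s2, s3, s6, s7}, so the formula holds at s2.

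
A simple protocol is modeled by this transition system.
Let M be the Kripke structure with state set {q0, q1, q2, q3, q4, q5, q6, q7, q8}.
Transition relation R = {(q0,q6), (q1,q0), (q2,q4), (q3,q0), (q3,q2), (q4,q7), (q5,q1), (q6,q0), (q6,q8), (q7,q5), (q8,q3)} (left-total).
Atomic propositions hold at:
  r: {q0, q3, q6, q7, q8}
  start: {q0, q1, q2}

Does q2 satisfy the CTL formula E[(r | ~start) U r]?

Sat(~start) = {q3, q4, q5, q6, q7, q8}
Sat(r | ~start) = {q0, q3, q4, q5, q6, q7, q8}
E[(r | ~start) U r]: least fixpoint, start Z0 = Sat(r) = {q0, q3, q6, q7, q8}, add states in Sat(r | ~start) with some successor in Z. Z1 = {q0, q3, q4, q6, q7, q8}; fixed.
Sat(E[(r | ~start) U r]) = {q0, q3, q4, q6, q7, q8}
q2 ∉ Sat(E[(r | ~start) U r]) = {q0, q3, q4, q6, q7, q8}, so the formula does not hold at q2.

No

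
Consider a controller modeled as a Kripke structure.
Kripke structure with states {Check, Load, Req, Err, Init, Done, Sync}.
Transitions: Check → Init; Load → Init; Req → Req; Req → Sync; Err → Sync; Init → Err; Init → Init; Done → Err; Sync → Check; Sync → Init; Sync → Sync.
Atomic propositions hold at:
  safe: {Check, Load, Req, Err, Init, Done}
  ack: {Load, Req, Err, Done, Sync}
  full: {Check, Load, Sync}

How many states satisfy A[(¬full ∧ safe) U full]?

Sat(¬full) = {Req, Err, Init, Done}
Sat(¬full ∧ safe) = {Req, Err, Init, Done}
A[(¬full ∧ safe) U full]: least fixpoint, start Z0 = Sat(full) = {Check, Load, Sync}, add states in Sat(¬full ∧ safe) with every successor in Z. Z1 = {Check, Load, Err, Sync}; Z2 = {Check, Load, Err, Done, Sync}; fixed.
Sat(A[(¬full ∧ safe) U full]) = {Check, Load, Err, Done, Sync}
|Sat(A[(¬full ∧ safe) U full])| = |{Check, Load, Err, Done, Sync}| = 5.

5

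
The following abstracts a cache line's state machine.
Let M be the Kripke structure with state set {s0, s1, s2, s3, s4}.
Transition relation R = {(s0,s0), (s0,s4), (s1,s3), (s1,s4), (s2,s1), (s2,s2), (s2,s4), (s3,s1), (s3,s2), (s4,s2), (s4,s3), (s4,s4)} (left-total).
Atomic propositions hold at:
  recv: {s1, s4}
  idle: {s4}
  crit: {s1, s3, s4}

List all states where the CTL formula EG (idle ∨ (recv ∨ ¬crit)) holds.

{s0, s1, s2, s4}

Sat(¬crit) = {s0, s2}
Sat(recv ∨ ¬crit) = {s0, s1, s2, s4}
Sat(idle ∨ (recv ∨ ¬crit)) = {s0, s1, s2, s4}
EG (idle ∨ (recv ∨ ¬crit)): greatest fixpoint, start Z0 = {s0, s1, s2, s4}, keep only states in Sat with some successor in Z. Already a fixed point.
Sat(EG (idle ∨ (recv ∨ ¬crit))) = {s0, s1, s2, s4}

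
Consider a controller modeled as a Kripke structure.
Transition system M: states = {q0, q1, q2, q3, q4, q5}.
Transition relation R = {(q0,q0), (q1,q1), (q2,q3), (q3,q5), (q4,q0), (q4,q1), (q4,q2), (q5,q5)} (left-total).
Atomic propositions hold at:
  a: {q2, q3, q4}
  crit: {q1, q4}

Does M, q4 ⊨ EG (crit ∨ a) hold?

Yes

Sat(crit ∨ a) = {q1, q2, q3, q4}
EG (crit ∨ a): greatest fixpoint, start Z0 = {q1, q2, q3, q4}, keep only states in Sat with some successor in Z. Z1 = {q1, q2, q4}; Z2 = {q1, q4}; fixed.
Sat(EG (crit ∨ a)) = {q1, q4}
q4 ∈ Sat(EG (crit ∨ a)) = {q1, q4}, so the formula holds at q4.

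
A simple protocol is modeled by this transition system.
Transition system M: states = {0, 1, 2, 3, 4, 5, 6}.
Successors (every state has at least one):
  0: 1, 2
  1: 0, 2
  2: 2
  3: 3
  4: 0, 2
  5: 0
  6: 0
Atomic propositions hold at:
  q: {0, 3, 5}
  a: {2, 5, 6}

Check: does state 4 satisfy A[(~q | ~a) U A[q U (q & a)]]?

No

Sat(~q) = {1, 2, 4, 6}
Sat(~a) = {0, 1, 3, 4}
Sat(~q | ~a) = {0, 1, 2, 3, 4, 6}
Sat(q & a) = {5}
A[q U (q & a)]: least fixpoint, start Z0 = Sat((q & a)) = {5}, add states in Sat(q) with every successor in Z. Already a fixed point.
Sat(A[q U (q & a)]) = {5}
A[(~q | ~a) U A[q U (q & a)]]: least fixpoint, start Z0 = Sat(A[q U (q & a)]) = {5}, add states in Sat(~q | ~a) with every successor in Z. Already a fixed point.
Sat(A[(~q | ~a) U A[q U (q & a)]]) = {5}
4 ∉ Sat(A[(~q | ~a) U A[q U (q & a)]]) = {5}, so the formula does not hold at 4.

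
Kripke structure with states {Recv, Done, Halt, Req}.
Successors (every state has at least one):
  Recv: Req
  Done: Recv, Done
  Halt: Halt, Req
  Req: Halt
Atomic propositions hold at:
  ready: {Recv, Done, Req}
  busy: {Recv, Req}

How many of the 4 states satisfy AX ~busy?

1

Sat(~busy) = {Done, Halt}
Sat(AX ~busy) = {s : every successor in {Done, Halt}} = {Req}
|Sat(AX ~busy)| = |{Req}| = 1.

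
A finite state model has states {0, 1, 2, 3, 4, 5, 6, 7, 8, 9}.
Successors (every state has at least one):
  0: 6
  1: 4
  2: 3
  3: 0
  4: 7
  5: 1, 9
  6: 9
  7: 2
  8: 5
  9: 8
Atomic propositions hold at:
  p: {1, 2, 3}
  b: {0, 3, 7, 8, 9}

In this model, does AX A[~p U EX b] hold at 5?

Sat(~p) = {0, 4, 5, 6, 7, 8, 9}
Sat(EX b) = {s : some successor in {0, 3, 7, 8, 9}} = {2, 3, 4, 5, 6, 9}
A[~p U EX b]: least fixpoint, start Z0 = Sat(EX b) = {2, 3, 4, 5, 6, 9}, add states in Sat(~p) with every successor in Z. Z1 = {0, 2, 3, 4, 5, 6, 7, 8, 9}; fixed.
Sat(A[~p U EX b]) = {0, 2, 3, 4, 5, 6, 7, 8, 9}
Sat(AX A[~p U EX b]) = {s : every successor in {0, 2, 3, 4, 5, 6, 7, 8, 9}} = {0, 1, 2, 3, 4, 6, 7, 8, 9}
5 ∉ Sat(AX A[~p U EX b]) = {0, 1, 2, 3, 4, 6, 7, 8, 9}, so the formula does not hold at 5.

No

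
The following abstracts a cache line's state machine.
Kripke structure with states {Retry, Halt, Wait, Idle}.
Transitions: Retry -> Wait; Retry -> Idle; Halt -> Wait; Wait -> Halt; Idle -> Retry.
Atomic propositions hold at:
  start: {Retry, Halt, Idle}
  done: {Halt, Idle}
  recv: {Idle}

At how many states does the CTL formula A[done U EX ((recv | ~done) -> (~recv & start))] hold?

Sat(~done) = {Retry, Wait}
Sat(recv | ~done) = {Retry, Wait, Idle}
Sat(~recv) = {Retry, Halt, Wait}
Sat(~recv & start) = {Retry, Halt}
Sat((recv | ~done) -> (~recv & start)) = {Retry, Halt}
Sat(EX ((recv | ~done) -> (~recv & start))) = {s : some successor in {Retry, Halt}} = {Wait, Idle}
A[done U EX ((recv | ~done) -> (~recv & start))]: least fixpoint, start Z0 = Sat(EX ((recv | ~done) -> (~recv & start))) = {Wait, Idle}, add states in Sat(done) with every successor in Z. Z1 = {Halt, Wait, Idle}; fixed.
Sat(A[done U EX ((recv | ~done) -> (~recv & start))]) = {Halt, Wait, Idle}
|Sat(A[done U EX ((recv | ~done) -> (~recv & start))])| = |{Halt, Wait, Idle}| = 3.

3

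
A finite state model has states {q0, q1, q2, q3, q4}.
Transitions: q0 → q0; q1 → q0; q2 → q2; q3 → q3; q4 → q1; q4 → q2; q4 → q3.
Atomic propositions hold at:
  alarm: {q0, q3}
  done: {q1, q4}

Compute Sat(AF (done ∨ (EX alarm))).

Sat(EX alarm) = {s : some successor in {q0, q3}} = {q0, q1, q3, q4}
Sat(done ∨ (EX alarm)) = {q0, q1, q3, q4}
AF (done ∨ (EX alarm)): least fixpoint, start Z0 = {q0, q1, q3, q4}, add states with every successor in Z. Already a fixed point.
Sat(AF (done ∨ (EX alarm))) = {q0, q1, q3, q4}

{q0, q1, q3, q4}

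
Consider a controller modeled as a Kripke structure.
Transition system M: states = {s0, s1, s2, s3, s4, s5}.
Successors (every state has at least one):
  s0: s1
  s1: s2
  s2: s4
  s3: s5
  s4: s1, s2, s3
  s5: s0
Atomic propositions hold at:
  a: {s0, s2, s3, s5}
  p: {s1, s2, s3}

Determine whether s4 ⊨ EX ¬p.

Sat(¬p) = {s0, s4, s5}
Sat(EX ¬p) = {s : some successor in {s0, s4, s5}} = {s2, s3, s5}
s4 ∉ Sat(EX ¬p) = {s2, s3, s5}, so the formula does not hold at s4.

No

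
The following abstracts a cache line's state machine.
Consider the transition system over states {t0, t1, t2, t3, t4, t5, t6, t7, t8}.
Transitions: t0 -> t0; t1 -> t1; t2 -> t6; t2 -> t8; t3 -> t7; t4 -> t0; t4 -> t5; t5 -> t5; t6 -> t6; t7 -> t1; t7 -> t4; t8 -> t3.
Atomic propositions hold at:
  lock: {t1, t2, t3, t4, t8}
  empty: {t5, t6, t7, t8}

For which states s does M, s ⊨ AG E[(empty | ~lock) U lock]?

{t1}

Sat(~lock) = {t0, t5, t6, t7}
Sat(empty | ~lock) = {t0, t5, t6, t7, t8}
E[(empty | ~lock) U lock]: least fixpoint, start Z0 = Sat(lock) = {t1, t2, t3, t4, t8}, add states in Sat(empty | ~lock) with some successor in Z. Z1 = {t1, t2, t3, t4, t7, t8}; fixed.
Sat(E[(empty | ~lock) U lock]) = {t1, t2, t3, t4, t7, t8}
AG E[(empty | ~lock) U lock]: greatest fixpoint, start Z0 = {t1, t2, t3, t4, t7, t8}, keep only states in Sat with every successor in Z. Z1 = {t1, t3, t7, t8}; Z2 = {t1, t3, t8}; Z3 = {t1, t8}; Z4 = {t1}; fixed.
Sat(AG E[(empty | ~lock) U lock]) = {t1}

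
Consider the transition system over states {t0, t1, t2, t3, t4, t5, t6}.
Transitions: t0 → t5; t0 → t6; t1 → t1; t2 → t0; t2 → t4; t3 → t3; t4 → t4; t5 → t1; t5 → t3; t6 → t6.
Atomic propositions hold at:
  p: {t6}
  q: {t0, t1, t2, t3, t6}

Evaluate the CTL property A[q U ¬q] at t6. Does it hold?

No

Sat(¬q) = {t4, t5}
A[q U ¬q]: least fixpoint, start Z0 = Sat(¬q) = {t4, t5}, add states in Sat(q) with every successor in Z. Already a fixed point.
Sat(A[q U ¬q]) = {t4, t5}
t6 ∉ Sat(A[q U ¬q]) = {t4, t5}, so the formula does not hold at t6.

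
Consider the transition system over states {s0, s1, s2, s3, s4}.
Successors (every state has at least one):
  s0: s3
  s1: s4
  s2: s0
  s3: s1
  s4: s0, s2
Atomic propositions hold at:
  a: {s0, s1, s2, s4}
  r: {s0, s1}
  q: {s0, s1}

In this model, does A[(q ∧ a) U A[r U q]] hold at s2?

Sat(q ∧ a) = {s0, s1}
A[r U q]: least fixpoint, start Z0 = Sat(q) = {s0, s1}, add states in Sat(r) with every successor in Z. Already a fixed point.
Sat(A[r U q]) = {s0, s1}
A[(q ∧ a) U A[r U q]]: least fixpoint, start Z0 = Sat(A[r U q]) = {s0, s1}, add states in Sat(q ∧ a) with every successor in Z. Already a fixed point.
Sat(A[(q ∧ a) U A[r U q]]) = {s0, s1}
s2 ∉ Sat(A[(q ∧ a) U A[r U q]]) = {s0, s1}, so the formula does not hold at s2.

No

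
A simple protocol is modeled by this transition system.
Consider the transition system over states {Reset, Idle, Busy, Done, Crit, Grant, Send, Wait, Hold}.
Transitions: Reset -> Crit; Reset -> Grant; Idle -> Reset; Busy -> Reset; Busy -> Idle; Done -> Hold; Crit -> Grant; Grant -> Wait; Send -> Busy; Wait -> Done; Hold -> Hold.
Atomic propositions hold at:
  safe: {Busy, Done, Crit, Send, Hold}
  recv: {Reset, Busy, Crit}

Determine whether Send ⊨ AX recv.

Sat(AX recv) = {s : every successor in {Reset, Busy, Crit}} = {Idle, Send}
Send ∈ Sat(AX recv) = {Idle, Send}, so the formula holds at Send.

Yes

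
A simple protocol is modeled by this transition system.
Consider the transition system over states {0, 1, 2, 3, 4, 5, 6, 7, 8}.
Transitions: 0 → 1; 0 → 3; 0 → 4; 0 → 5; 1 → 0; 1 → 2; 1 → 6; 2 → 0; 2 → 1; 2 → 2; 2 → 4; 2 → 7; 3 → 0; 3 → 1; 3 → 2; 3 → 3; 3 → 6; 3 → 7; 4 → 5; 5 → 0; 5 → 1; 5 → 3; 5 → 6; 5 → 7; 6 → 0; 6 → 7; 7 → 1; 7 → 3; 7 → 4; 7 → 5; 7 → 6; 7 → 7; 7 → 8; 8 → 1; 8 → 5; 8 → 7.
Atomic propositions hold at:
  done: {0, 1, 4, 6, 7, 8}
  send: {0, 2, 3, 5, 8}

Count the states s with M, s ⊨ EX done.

Sat(EX done) = {s : some successor in {0, 1, 4, 6, 7, 8}} = {0, 1, 2, 3, 5, 6, 7, 8}
|Sat(EX done)| = |{0, 1, 2, 3, 5, 6, 7, 8}| = 8.

8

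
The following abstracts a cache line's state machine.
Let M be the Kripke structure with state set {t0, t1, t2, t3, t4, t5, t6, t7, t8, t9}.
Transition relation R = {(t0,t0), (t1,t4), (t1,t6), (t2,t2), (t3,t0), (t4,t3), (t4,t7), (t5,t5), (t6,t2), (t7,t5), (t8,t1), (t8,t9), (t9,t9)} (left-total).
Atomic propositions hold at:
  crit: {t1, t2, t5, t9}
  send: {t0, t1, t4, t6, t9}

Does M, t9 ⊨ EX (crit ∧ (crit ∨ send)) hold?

Sat(crit ∨ send) = {t0, t1, t2, t4, t5, t6, t9}
Sat(crit ∧ (crit ∨ send)) = {t1, t2, t5, t9}
Sat(EX (crit ∧ (crit ∨ send))) = {s : some successor in {t1, t2, t5, t9}} = {t2, t5, t6, t7, t8, t9}
t9 ∈ Sat(EX (crit ∧ (crit ∨ send))) = {t2, t5, t6, t7, t8, t9}, so the formula holds at t9.

Yes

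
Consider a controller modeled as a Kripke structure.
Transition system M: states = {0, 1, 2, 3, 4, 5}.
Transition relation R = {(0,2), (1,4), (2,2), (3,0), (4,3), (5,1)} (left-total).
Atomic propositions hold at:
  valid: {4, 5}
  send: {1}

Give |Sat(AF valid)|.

3

AF valid: least fixpoint, start Z0 = {4, 5}, add states with every successor in Z. Z1 = {1, 4, 5}; fixed.
Sat(AF valid) = {1, 4, 5}
|Sat(AF valid)| = |{1, 4, 5}| = 3.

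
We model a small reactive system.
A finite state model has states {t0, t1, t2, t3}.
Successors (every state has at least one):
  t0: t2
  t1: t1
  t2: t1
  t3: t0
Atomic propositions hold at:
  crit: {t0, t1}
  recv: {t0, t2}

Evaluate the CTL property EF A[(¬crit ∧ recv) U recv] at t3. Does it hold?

Yes

Sat(¬crit) = {t2, t3}
Sat(¬crit ∧ recv) = {t2}
A[(¬crit ∧ recv) U recv]: least fixpoint, start Z0 = Sat(recv) = {t0, t2}, add states in Sat(¬crit ∧ recv) with every successor in Z. Already a fixed point.
Sat(A[(¬crit ∧ recv) U recv]) = {t0, t2}
EF A[(¬crit ∧ recv) U recv]: least fixpoint, start Z0 = {t0, t2}, add states with some successor in Z. Z1 = {t0, t2, t3}; fixed.
Sat(EF A[(¬crit ∧ recv) U recv]) = {t0, t2, t3}
t3 ∈ Sat(EF A[(¬crit ∧ recv) U recv]) = {t0, t2, t3}, so the formula holds at t3.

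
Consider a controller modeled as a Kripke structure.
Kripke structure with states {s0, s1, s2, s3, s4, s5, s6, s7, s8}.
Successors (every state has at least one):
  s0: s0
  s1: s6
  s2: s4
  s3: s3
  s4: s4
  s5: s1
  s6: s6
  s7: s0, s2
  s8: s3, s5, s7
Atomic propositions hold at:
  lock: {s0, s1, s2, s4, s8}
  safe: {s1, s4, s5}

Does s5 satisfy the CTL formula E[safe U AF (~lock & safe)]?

Sat(~lock) = {s3, s5, s6, s7}
Sat(~lock & safe) = {s5}
AF (~lock & safe): least fixpoint, start Z0 = {s5}, add states with every successor in Z. Already a fixed point.
Sat(AF (~lock & safe)) = {s5}
E[safe U AF (~lock & safe)]: least fixpoint, start Z0 = Sat(AF (~lock & safe)) = {s5}, add states in Sat(safe) with some successor in Z. Already a fixed point.
Sat(E[safe U AF (~lock & safe)]) = {s5}
s5 ∈ Sat(E[safe U AF (~lock & safe)]) = {s5}, so the formula holds at s5.

Yes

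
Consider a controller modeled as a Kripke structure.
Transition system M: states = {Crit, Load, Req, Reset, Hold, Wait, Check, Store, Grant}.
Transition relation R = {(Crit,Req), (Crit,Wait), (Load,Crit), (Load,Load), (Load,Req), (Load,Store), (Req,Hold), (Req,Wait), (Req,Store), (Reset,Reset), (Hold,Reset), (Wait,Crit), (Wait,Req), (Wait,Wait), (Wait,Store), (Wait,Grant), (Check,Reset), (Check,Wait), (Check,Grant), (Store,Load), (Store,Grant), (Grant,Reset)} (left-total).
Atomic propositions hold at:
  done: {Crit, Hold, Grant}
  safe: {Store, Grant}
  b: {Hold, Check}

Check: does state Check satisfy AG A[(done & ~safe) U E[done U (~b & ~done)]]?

No

Sat(~safe) = {Crit, Load, Req, Reset, Hold, Wait, Check}
Sat(done & ~safe) = {Crit, Hold}
Sat(~b) = {Crit, Load, Req, Reset, Wait, Store, Grant}
Sat(~done) = {Load, Req, Reset, Wait, Check, Store}
Sat(~b & ~done) = {Load, Req, Reset, Wait, Store}
E[done U (~b & ~done)]: least fixpoint, start Z0 = Sat((~b & ~done)) = {Load, Req, Reset, Wait, Store}, add states in Sat(done) with some successor in Z. Z1 = {Crit, Load, Req, Reset, Hold, Wait, Store, Grant}; fixed.
Sat(E[done U (~b & ~done)]) = {Crit, Load, Req, Reset, Hold, Wait, Store, Grant}
A[(done & ~safe) U E[done U (~b & ~done)]]: least fixpoint, start Z0 = Sat(E[done U (~b & ~done)]) = {Crit, Load, Req, Reset, Hold, Wait, Store, Grant}, add states in Sat(done & ~safe) with every successor in Z. Already a fixed point.
Sat(A[(done & ~safe) U E[done U (~b & ~done)]]) = {Crit, Load, Req, Reset, Hold, Wait, Store, Grant}
AG A[(done & ~safe) U E[done U (~b & ~done)]]: greatest fixpoint, start Z0 = {Crit, Load, Req, Reset, Hold, Wait, Store, Grant}, keep only states in Sat with every successor in Z. Already a fixed point.
Sat(AG A[(done & ~safe) U E[done U (~b & ~done)]]) = {Crit, Load, Req, Reset, Hold, Wait, Store, Grant}
Check ∉ Sat(AG A[(done & ~safe) U E[done U (~b & ~done)]]) = {Crit, Load, Req, Reset, Hold, Wait, Store, Grant}, so the formula does not hold at Check.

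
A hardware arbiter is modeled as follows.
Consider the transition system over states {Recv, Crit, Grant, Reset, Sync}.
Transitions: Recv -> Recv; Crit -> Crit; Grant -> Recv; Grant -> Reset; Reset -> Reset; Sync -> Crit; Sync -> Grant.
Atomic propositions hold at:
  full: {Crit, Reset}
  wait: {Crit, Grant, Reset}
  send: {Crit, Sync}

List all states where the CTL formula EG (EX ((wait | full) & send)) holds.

{Crit, Sync}

Sat(wait | full) = {Crit, Grant, Reset}
Sat((wait | full) & send) = {Crit}
Sat(EX ((wait | full) & send)) = {s : some successor in {Crit}} = {Crit, Sync}
EG (EX ((wait | full) & send)): greatest fixpoint, start Z0 = {Crit, Sync}, keep only states in Sat with some successor in Z. Already a fixed point.
Sat(EG (EX ((wait | full) & send))) = {Crit, Sync}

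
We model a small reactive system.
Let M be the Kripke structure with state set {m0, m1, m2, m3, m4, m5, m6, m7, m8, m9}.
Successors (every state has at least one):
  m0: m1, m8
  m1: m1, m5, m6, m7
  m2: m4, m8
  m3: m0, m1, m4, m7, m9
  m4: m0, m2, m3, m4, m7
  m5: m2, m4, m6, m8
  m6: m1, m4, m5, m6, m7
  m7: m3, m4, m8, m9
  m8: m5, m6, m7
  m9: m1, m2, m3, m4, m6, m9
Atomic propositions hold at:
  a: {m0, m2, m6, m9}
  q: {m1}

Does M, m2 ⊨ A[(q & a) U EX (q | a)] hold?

No

Sat(q & a) = ∅
Sat(q | a) = {m0, m1, m2, m6, m9}
Sat(EX (q | a)) = {s : some successor in {m0, m1, m2, m6, m9}} = {m0, m1, m3, m4, m5, m6, m7, m8, m9}
A[(q & a) U EX (q | a)]: least fixpoint, start Z0 = Sat(EX (q | a)) = {m0, m1, m3, m4, m5, m6, m7, m8, m9}, add states in Sat(q & a) with every successor in Z. Already a fixed point.
Sat(A[(q & a) U EX (q | a)]) = {m0, m1, m3, m4, m5, m6, m7, m8, m9}
m2 ∉ Sat(A[(q & a) U EX (q | a)]) = {m0, m1, m3, m4, m5, m6, m7, m8, m9}, so the formula does not hold at m2.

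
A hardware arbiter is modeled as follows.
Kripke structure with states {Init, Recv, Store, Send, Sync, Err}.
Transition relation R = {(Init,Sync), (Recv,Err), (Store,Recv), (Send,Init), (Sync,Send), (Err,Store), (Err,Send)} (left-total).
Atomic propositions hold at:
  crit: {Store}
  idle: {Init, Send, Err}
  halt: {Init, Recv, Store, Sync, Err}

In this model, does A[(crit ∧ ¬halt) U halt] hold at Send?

Sat(¬halt) = {Send}
Sat(crit ∧ ¬halt) = ∅
A[(crit ∧ ¬halt) U halt]: least fixpoint, start Z0 = Sat(halt) = {Init, Recv, Store, Sync, Err}, add states in Sat(crit ∧ ¬halt) with every successor in Z. Already a fixed point.
Sat(A[(crit ∧ ¬halt) U halt]) = {Init, Recv, Store, Sync, Err}
Send ∉ Sat(A[(crit ∧ ¬halt) U halt]) = {Init, Recv, Store, Sync, Err}, so the formula does not hold at Send.

No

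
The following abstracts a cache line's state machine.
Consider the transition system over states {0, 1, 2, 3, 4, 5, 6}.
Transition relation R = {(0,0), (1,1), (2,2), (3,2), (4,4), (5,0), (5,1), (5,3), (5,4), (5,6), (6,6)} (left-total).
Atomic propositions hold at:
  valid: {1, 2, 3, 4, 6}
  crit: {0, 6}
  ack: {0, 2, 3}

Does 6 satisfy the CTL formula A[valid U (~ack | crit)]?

Yes

Sat(~ack) = {1, 4, 5, 6}
Sat(~ack | crit) = {0, 1, 4, 5, 6}
A[valid U (~ack | crit)]: least fixpoint, start Z0 = Sat((~ack | crit)) = {0, 1, 4, 5, 6}, add states in Sat(valid) with every successor in Z. Already a fixed point.
Sat(A[valid U (~ack | crit)]) = {0, 1, 4, 5, 6}
6 ∈ Sat(A[valid U (~ack | crit)]) = {0, 1, 4, 5, 6}, so the formula holds at 6.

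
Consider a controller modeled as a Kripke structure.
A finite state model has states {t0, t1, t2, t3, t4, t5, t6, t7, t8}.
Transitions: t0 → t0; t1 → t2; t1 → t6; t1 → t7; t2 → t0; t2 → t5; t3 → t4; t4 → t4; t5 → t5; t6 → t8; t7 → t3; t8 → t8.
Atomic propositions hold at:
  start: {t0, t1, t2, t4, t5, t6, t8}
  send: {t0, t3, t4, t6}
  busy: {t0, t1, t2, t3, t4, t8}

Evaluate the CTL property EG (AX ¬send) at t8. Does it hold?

Yes

Sat(¬send) = {t1, t2, t5, t7, t8}
Sat(AX ¬send) = {s : every successor in {t1, t2, t5, t7, t8}} = {t5, t6, t8}
EG (AX ¬send): greatest fixpoint, start Z0 = {t5, t6, t8}, keep only states in Sat with some successor in Z. Already a fixed point.
Sat(EG (AX ¬send)) = {t5, t6, t8}
t8 ∈ Sat(EG (AX ¬send)) = {t5, t6, t8}, so the formula holds at t8.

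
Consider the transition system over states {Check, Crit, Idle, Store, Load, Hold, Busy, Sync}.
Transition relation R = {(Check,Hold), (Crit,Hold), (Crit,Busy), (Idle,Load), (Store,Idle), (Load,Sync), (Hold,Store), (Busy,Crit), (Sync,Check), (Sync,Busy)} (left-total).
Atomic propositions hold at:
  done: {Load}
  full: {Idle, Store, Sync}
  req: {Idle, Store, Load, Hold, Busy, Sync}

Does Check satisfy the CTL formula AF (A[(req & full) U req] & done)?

Sat(req & full) = {Idle, Store, Sync}
A[(req & full) U req]: least fixpoint, start Z0 = Sat(req) = {Idle, Store, Load, Hold, Busy, Sync}, add states in Sat(req & full) with every successor in Z. Already a fixed point.
Sat(A[(req & full) U req]) = {Idle, Store, Load, Hold, Busy, Sync}
Sat(A[(req & full) U req] & done) = {Load}
AF (A[(req & full) U req] & done): least fixpoint, start Z0 = {Load}, add states with every successor in Z. Z1 = {Idle, Load}; Z2 = {Idle, Store, Load}; Z3 = {Idle, Store, Load, Hold}; Z4 = {Check, Idle, Store, Load, Hold}; fixed.
Sat(AF (A[(req & full) U req] & done)) = {Check, Idle, Store, Load, Hold}
Check ∈ Sat(AF (A[(req & full) U req] & done)) = {Check, Idle, Store, Load, Hold}, so the formula holds at Check.

Yes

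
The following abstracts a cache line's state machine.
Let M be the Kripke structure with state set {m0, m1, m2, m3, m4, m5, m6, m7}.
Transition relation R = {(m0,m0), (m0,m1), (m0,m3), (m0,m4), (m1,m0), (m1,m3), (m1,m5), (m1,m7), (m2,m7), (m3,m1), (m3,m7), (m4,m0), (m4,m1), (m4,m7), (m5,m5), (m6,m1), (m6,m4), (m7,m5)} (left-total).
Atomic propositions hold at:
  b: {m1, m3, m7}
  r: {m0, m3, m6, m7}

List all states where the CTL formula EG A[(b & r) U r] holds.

Sat(b & r) = {m3, m7}
A[(b & r) U r]: least fixpoint, start Z0 = Sat(r) = {m0, m3, m6, m7}, add states in Sat(b & r) with every successor in Z. Already a fixed point.
Sat(A[(b & r) U r]) = {m0, m3, m6, m7}
EG A[(b & r) U r]: greatest fixpoint, start Z0 = {m0, m3, m6, m7}, keep only states in Sat with some successor in Z. Z1 = {m0, m3}; Z2 = {m0}; fixed.
Sat(EG A[(b & r) U r]) = {m0}

{m0}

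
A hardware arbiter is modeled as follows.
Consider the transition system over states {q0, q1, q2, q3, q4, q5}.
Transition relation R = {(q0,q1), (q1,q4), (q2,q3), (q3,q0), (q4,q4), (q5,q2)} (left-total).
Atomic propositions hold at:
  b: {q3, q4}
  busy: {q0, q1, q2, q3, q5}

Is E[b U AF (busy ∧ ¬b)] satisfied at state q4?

No

Sat(¬b) = {q0, q1, q2, q5}
Sat(busy ∧ ¬b) = {q0, q1, q2, q5}
AF (busy ∧ ¬b): least fixpoint, start Z0 = {q0, q1, q2, q5}, add states with every successor in Z. Z1 = {q0, q1, q2, q3, q5}; fixed.
Sat(AF (busy ∧ ¬b)) = {q0, q1, q2, q3, q5}
E[b U AF (busy ∧ ¬b)]: least fixpoint, start Z0 = Sat(AF (busy ∧ ¬b)) = {q0, q1, q2, q3, q5}, add states in Sat(b) with some successor in Z. Already a fixed point.
Sat(E[b U AF (busy ∧ ¬b)]) = {q0, q1, q2, q3, q5}
q4 ∉ Sat(E[b U AF (busy ∧ ¬b)]) = {q0, q1, q2, q3, q5}, so the formula does not hold at q4.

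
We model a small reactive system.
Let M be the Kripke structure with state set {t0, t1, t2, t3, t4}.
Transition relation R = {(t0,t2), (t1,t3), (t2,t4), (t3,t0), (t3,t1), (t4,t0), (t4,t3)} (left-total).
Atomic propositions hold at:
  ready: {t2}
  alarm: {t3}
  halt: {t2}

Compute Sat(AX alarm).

{t1}

Sat(AX alarm) = {s : every successor in {t3}} = {t1}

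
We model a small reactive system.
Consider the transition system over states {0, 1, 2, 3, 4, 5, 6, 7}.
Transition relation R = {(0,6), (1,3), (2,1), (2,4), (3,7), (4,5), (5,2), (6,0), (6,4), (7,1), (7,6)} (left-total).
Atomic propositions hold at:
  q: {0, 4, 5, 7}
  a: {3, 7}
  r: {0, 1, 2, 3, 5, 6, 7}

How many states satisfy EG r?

7

EG r: greatest fixpoint, start Z0 = {0, 1, 2, 3, 5, 6, 7}, keep only states in Sat with some successor in Z. Already a fixed point.
Sat(EG r) = {0, 1, 2, 3, 5, 6, 7}
|Sat(EG r)| = |{0, 1, 2, 3, 5, 6, 7}| = 7.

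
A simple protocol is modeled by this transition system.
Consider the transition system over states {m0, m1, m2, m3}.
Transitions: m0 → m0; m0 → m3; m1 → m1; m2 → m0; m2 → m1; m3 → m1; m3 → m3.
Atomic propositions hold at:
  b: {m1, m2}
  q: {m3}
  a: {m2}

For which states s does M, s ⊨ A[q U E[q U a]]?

E[q U a]: least fixpoint, start Z0 = Sat(a) = {m2}, add states in Sat(q) with some successor in Z. Already a fixed point.
Sat(E[q U a]) = {m2}
A[q U E[q U a]]: least fixpoint, start Z0 = Sat(E[q U a]) = {m2}, add states in Sat(q) with every successor in Z. Already a fixed point.
Sat(A[q U E[q U a]]) = {m2}

{m2}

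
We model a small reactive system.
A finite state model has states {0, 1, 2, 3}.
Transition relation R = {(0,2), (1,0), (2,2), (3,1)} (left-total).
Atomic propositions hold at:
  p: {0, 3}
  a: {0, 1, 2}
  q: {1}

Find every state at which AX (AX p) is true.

{3}

Sat(AX p) = {s : every successor in {0, 3}} = {1}
Sat(AX (AX p)) = {s : every successor in {1}} = {3}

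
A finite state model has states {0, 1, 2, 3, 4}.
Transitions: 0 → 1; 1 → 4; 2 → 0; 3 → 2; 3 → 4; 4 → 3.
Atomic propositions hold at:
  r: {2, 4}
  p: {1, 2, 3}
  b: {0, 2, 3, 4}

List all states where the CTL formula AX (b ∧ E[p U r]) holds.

{1, 3, 4}

E[p U r]: least fixpoint, start Z0 = Sat(r) = {2, 4}, add states in Sat(p) with some successor in Z. Z1 = {1, 2, 3, 4}; fixed.
Sat(E[p U r]) = {1, 2, 3, 4}
Sat(b ∧ E[p U r]) = {2, 3, 4}
Sat(AX (b ∧ E[p U r])) = {s : every successor in {2, 3, 4}} = {1, 3, 4}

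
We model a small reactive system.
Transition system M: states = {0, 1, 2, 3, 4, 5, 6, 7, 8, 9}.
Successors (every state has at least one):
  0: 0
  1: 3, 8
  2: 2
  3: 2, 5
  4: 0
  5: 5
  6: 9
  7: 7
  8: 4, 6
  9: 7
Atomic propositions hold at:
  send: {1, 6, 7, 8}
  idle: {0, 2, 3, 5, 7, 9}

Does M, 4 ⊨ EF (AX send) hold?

No

Sat(AX send) = {s : every successor in {1, 6, 7, 8}} = {7, 9}
EF (AX send): least fixpoint, start Z0 = {7, 9}, add states with some successor in Z. Z1 = {6, 7, 9}; Z2 = {6, 7, 8, 9}; Z3 = {1, 6, 7, 8, 9}; fixed.
Sat(EF (AX send)) = {1, 6, 7, 8, 9}
4 ∉ Sat(EF (AX send)) = {1, 6, 7, 8, 9}, so the formula does not hold at 4.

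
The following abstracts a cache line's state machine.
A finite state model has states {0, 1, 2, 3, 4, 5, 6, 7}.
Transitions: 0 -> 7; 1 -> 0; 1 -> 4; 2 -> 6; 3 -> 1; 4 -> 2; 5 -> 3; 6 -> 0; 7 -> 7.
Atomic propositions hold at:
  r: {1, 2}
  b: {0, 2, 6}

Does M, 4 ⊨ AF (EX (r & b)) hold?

Sat(r & b) = {2}
Sat(EX (r & b)) = {s : some successor in {2}} = {4}
AF (EX (r & b)): least fixpoint, start Z0 = {4}, add states with every successor in Z. Already a fixed point.
Sat(AF (EX (r & b))) = {4}
4 ∈ Sat(AF (EX (r & b))) = {4}, so the formula holds at 4.

Yes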